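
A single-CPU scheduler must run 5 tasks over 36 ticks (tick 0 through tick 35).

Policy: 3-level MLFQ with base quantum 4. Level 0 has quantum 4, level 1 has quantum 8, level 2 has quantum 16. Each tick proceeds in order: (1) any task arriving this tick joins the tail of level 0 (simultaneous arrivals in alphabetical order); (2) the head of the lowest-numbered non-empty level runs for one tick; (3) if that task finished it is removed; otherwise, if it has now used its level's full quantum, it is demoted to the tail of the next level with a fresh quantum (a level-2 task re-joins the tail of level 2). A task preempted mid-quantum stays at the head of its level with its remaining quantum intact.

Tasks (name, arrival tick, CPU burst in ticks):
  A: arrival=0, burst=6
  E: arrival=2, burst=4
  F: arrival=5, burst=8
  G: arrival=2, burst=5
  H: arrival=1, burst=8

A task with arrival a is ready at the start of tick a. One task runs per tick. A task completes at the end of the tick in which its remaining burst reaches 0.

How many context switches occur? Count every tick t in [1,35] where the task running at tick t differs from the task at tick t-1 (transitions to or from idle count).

t=0: L0/L1/L2 = A/-/- → run A
t=1: L0/L1/L2 = AH/-/- → run A
t=2: L0/L1/L2 = AHEG/-/- → run A
t=3: L0/L1/L2 = AHEG/-/- → run A
t=4: L0/L1/L2 = HEG/A/- → run H
t=5: L0/L1/L2 = HEGF/A/- → run H
t=6: L0/L1/L2 = HEGF/A/- → run H
t=7: L0/L1/L2 = HEGF/A/- → run H
t=8: L0/L1/L2 = EGF/AH/- → run E
t=9: L0/L1/L2 = EGF/AH/- → run E
t=10: L0/L1/L2 = EGF/AH/- → run E
t=11: L0/L1/L2 = EGF/AH/- → run E
t=12: L0/L1/L2 = GF/AH/- → run G
t=13: L0/L1/L2 = GF/AH/- → run G
t=14: L0/L1/L2 = GF/AH/- → run G
t=15: L0/L1/L2 = GF/AH/- → run G
t=16: L0/L1/L2 = F/AHG/- → run F
t=17: L0/L1/L2 = F/AHG/- → run F
t=18: L0/L1/L2 = F/AHG/- → run F
t=19: L0/L1/L2 = F/AHG/- → run F
t=20: L0/L1/L2 = -/AHGF/- → run A
t=21: L0/L1/L2 = -/AHGF/- → run A
t=22: L0/L1/L2 = -/HGF/- → run H
t=23: L0/L1/L2 = -/HGF/- → run H
t=24: L0/L1/L2 = -/HGF/- → run H
t=25: L0/L1/L2 = -/HGF/- → run H
t=26: L0/L1/L2 = -/GF/- → run G
t=27: L0/L1/L2 = -/F/- → run F
t=28: L0/L1/L2 = -/F/- → run F
t=29: L0/L1/L2 = -/F/- → run F
t=30: L0/L1/L2 = -/F/- → run F
t=31: (idle)
t=32: (idle)
t=33: (idle)
t=34: (idle)
t=35: (idle)

context switches = 9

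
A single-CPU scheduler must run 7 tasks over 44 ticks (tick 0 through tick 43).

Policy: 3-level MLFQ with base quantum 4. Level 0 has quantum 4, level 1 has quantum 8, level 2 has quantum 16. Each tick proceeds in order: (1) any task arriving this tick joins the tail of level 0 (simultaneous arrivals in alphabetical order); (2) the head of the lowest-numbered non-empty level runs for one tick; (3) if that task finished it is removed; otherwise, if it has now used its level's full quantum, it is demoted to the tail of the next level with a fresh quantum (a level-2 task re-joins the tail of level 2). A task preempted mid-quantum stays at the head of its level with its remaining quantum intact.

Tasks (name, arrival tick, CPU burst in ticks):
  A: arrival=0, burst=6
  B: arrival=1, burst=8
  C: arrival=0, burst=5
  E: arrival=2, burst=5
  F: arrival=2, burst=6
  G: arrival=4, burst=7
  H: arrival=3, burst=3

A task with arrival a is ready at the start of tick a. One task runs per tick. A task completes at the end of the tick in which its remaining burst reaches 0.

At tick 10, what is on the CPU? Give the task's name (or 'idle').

running at tick 10 = B

t=0: L0/L1/L2 = AC/-/- → run A
t=1: L0/L1/L2 = ACB/-/- → run A
t=2: L0/L1/L2 = ACBEF/-/- → run A
t=3: L0/L1/L2 = ACBEFH/-/- → run A
t=4: L0/L1/L2 = CBEFHG/A/- → run C
t=5: L0/L1/L2 = CBEFHG/A/- → run C
t=6: L0/L1/L2 = CBEFHG/A/- → run C
t=7: L0/L1/L2 = CBEFHG/A/- → run C
t=8: L0/L1/L2 = BEFHG/AC/- → run B
t=9: L0/L1/L2 = BEFHG/AC/- → run B
t=10: L0/L1/L2 = BEFHG/AC/- → run B
t=11: L0/L1/L2 = BEFHG/AC/- → run B
t=12: L0/L1/L2 = EFHG/ACB/- → run E
t=13: L0/L1/L2 = EFHG/ACB/- → run E
t=14: L0/L1/L2 = EFHG/ACB/- → run E
t=15: L0/L1/L2 = EFHG/ACB/- → run E
t=16: L0/L1/L2 = FHG/ACBE/- → run F
t=17: L0/L1/L2 = FHG/ACBE/- → run F
t=18: L0/L1/L2 = FHG/ACBE/- → run F
t=19: L0/L1/L2 = FHG/ACBE/- → run F
t=20: L0/L1/L2 = HG/ACBEF/- → run H
t=21: L0/L1/L2 = HG/ACBEF/- → run H
t=22: L0/L1/L2 = HG/ACBEF/- → run H
t=23: L0/L1/L2 = G/ACBEF/- → run G
t=24: L0/L1/L2 = G/ACBEF/- → run G
t=25: L0/L1/L2 = G/ACBEF/- → run G
t=26: L0/L1/L2 = G/ACBEF/- → run G
t=27: L0/L1/L2 = -/ACBEFG/- → run A
t=28: L0/L1/L2 = -/ACBEFG/- → run A
t=29: L0/L1/L2 = -/CBEFG/- → run C
t=30: L0/L1/L2 = -/BEFG/- → run B
t=31: L0/L1/L2 = -/BEFG/- → run B
t=32: L0/L1/L2 = -/BEFG/- → run B
t=33: L0/L1/L2 = -/BEFG/- → run B
t=34: L0/L1/L2 = -/EFG/- → run E
t=35: L0/L1/L2 = -/FG/- → run F
t=36: L0/L1/L2 = -/FG/- → run F
t=37: L0/L1/L2 = -/G/- → run G
t=38: L0/L1/L2 = -/G/- → run G
t=39: L0/L1/L2 = -/G/- → run G
t=40: (idle)
t=41: (idle)
t=42: (idle)
t=43: (idle)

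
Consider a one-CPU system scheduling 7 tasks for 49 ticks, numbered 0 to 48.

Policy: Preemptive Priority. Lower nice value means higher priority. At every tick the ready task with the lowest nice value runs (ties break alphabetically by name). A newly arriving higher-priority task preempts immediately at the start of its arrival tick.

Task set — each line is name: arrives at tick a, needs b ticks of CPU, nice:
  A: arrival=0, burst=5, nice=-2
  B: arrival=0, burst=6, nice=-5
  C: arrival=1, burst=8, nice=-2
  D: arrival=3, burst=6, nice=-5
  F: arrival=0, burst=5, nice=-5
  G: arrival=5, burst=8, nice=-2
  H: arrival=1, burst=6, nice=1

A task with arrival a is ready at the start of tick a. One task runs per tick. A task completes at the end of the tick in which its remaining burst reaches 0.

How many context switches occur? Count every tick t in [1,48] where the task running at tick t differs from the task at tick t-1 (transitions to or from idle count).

context switches = 7

t=0: ready={A,B,F} → run B
t=1: ready={A,B,C,F,H} → run B
t=2: ready={A,B,C,F,H} → run B
t=3: ready={A,B,C,D,F,H} → run B
t=4: ready={A,B,C,D,F,H} → run B
t=5: ready={A,B,C,D,F,G,H} → run B
t=6: ready={A,C,D,F,G,H} → run D
t=7: ready={A,C,D,F,G,H} → run D
t=8: ready={A,C,D,F,G,H} → run D
t=9: ready={A,C,D,F,G,H} → run D
t=10: ready={A,C,D,F,G,H} → run D
t=11: ready={A,C,D,F,G,H} → run D
t=12: ready={A,C,F,G,H} → run F
t=13: ready={A,C,F,G,H} → run F
t=14: ready={A,C,F,G,H} → run F
t=15: ready={A,C,F,G,H} → run F
t=16: ready={A,C,F,G,H} → run F
t=17: ready={A,C,G,H} → run A
t=18: ready={A,C,G,H} → run A
t=19: ready={A,C,G,H} → run A
t=20: ready={A,C,G,H} → run A
t=21: ready={A,C,G,H} → run A
t=22: ready={C,G,H} → run C
t=23: ready={C,G,H} → run C
t=24: ready={C,G,H} → run C
t=25: ready={C,G,H} → run C
t=26: ready={C,G,H} → run C
t=27: ready={C,G,H} → run C
t=28: ready={C,G,H} → run C
t=29: ready={C,G,H} → run C
t=30: ready={G,H} → run G
t=31: ready={G,H} → run G
t=32: ready={G,H} → run G
t=33: ready={G,H} → run G
t=34: ready={G,H} → run G
t=35: ready={G,H} → run G
t=36: ready={G,H} → run G
t=37: ready={G,H} → run G
t=38: ready={H} → run H
t=39: ready={H} → run H
t=40: ready={H} → run H
t=41: ready={H} → run H
t=42: ready={H} → run H
t=43: ready={H} → run H
t=44: (idle)
t=45: (idle)
t=46: (idle)
t=47: (idle)
t=48: (idle)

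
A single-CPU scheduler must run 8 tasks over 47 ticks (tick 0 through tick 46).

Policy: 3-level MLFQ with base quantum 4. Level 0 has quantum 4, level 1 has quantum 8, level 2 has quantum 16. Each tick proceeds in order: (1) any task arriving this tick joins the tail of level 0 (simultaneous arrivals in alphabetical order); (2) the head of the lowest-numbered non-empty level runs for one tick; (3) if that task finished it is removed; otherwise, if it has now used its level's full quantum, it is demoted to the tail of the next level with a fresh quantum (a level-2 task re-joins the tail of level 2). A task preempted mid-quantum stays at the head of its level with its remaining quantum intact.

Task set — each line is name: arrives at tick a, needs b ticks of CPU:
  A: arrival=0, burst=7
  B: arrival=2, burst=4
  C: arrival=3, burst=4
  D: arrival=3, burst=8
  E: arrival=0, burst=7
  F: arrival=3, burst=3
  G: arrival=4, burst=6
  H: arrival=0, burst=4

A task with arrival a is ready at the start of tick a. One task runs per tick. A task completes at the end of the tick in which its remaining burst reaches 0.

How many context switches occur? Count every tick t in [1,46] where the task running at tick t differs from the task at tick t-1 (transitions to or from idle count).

context switches = 12

t=0: L0/L1/L2 = AEH/-/- → run A
t=1: L0/L1/L2 = AEH/-/- → run A
t=2: L0/L1/L2 = AEHB/-/- → run A
t=3: L0/L1/L2 = AEHBCDF/-/- → run A
t=4: L0/L1/L2 = EHBCDFG/A/- → run E
t=5: L0/L1/L2 = EHBCDFG/A/- → run E
t=6: L0/L1/L2 = EHBCDFG/A/- → run E
t=7: L0/L1/L2 = EHBCDFG/A/- → run E
t=8: L0/L1/L2 = HBCDFG/AE/- → run H
t=9: L0/L1/L2 = HBCDFG/AE/- → run H
t=10: L0/L1/L2 = HBCDFG/AE/- → run H
t=11: L0/L1/L2 = HBCDFG/AE/- → run H
t=12: L0/L1/L2 = BCDFG/AE/- → run B
t=13: L0/L1/L2 = BCDFG/AE/- → run B
t=14: L0/L1/L2 = BCDFG/AE/- → run B
t=15: L0/L1/L2 = BCDFG/AE/- → run B
t=16: L0/L1/L2 = CDFG/AE/- → run C
t=17: L0/L1/L2 = CDFG/AE/- → run C
t=18: L0/L1/L2 = CDFG/AE/- → run C
t=19: L0/L1/L2 = CDFG/AE/- → run C
t=20: L0/L1/L2 = DFG/AE/- → run D
t=21: L0/L1/L2 = DFG/AE/- → run D
t=22: L0/L1/L2 = DFG/AE/- → run D
t=23: L0/L1/L2 = DFG/AE/- → run D
t=24: L0/L1/L2 = FG/AED/- → run F
t=25: L0/L1/L2 = FG/AED/- → run F
t=26: L0/L1/L2 = FG/AED/- → run F
t=27: L0/L1/L2 = G/AED/- → run G
t=28: L0/L1/L2 = G/AED/- → run G
t=29: L0/L1/L2 = G/AED/- → run G
t=30: L0/L1/L2 = G/AED/- → run G
t=31: L0/L1/L2 = -/AEDG/- → run A
t=32: L0/L1/L2 = -/AEDG/- → run A
t=33: L0/L1/L2 = -/AEDG/- → run A
t=34: L0/L1/L2 = -/EDG/- → run E
t=35: L0/L1/L2 = -/EDG/- → run E
t=36: L0/L1/L2 = -/EDG/- → run E
t=37: L0/L1/L2 = -/DG/- → run D
t=38: L0/L1/L2 = -/DG/- → run D
t=39: L0/L1/L2 = -/DG/- → run D
t=40: L0/L1/L2 = -/DG/- → run D
t=41: L0/L1/L2 = -/G/- → run G
t=42: L0/L1/L2 = -/G/- → run G
t=43: (idle)
t=44: (idle)
t=45: (idle)
t=46: (idle)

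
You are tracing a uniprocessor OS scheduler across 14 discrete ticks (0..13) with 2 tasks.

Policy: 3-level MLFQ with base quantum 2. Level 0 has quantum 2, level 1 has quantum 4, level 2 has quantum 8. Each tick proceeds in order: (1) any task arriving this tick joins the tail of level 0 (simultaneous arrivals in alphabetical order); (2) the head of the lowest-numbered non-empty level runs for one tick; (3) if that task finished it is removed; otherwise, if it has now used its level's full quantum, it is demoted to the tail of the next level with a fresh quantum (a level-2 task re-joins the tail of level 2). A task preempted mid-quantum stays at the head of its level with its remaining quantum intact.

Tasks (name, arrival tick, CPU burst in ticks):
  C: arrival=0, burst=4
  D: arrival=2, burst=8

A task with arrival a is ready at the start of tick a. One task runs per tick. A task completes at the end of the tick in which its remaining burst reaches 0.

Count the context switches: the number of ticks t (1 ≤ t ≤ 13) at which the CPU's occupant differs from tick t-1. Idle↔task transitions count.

context switches = 4

t=0: L0/L1/L2 = C/-/- → run C
t=1: L0/L1/L2 = C/-/- → run C
t=2: L0/L1/L2 = D/C/- → run D
t=3: L0/L1/L2 = D/C/- → run D
t=4: L0/L1/L2 = -/CD/- → run C
t=5: L0/L1/L2 = -/CD/- → run C
t=6: L0/L1/L2 = -/D/- → run D
t=7: L0/L1/L2 = -/D/- → run D
t=8: L0/L1/L2 = -/D/- → run D
t=9: L0/L1/L2 = -/D/- → run D
t=10: L0/L1/L2 = -/-/D → run D
t=11: L0/L1/L2 = -/-/D → run D
t=12: (idle)
t=13: (idle)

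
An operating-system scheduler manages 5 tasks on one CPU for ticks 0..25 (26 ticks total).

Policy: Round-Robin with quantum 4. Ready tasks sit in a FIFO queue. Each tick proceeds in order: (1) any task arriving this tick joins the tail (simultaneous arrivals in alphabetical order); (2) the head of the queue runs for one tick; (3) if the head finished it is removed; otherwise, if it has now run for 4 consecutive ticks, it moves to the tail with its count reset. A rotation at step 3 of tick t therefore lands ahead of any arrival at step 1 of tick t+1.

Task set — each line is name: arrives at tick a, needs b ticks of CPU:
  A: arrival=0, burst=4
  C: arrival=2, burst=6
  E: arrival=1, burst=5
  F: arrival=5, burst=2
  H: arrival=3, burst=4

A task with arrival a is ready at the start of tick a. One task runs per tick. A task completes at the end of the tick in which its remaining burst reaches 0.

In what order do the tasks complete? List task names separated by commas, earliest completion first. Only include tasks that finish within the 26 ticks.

completion order = A, H, F, E, C

t=0: queue=[A] q_used=0 → run A
t=1: queue=[A,E] q_used=1 → run A
t=2: queue=[A,E,C] q_used=2 → run A
t=3: queue=[A,E,C,H] q_used=3 → run A
t=4: queue=[E,C,H] q_used=0 → run E
t=5: queue=[E,C,H,F] q_used=1 → run E
t=6: queue=[E,C,H,F] q_used=2 → run E
t=7: queue=[E,C,H,F] q_used=3 → run E
t=8: queue=[C,H,F,E] q_used=0 → run C
t=9: queue=[C,H,F,E] q_used=1 → run C
t=10: queue=[C,H,F,E] q_used=2 → run C
t=11: queue=[C,H,F,E] q_used=3 → run C
t=12: queue=[H,F,E,C] q_used=0 → run H
t=13: queue=[H,F,E,C] q_used=1 → run H
t=14: queue=[H,F,E,C] q_used=2 → run H
t=15: queue=[H,F,E,C] q_used=3 → run H
t=16: queue=[F,E,C] q_used=0 → run F
t=17: queue=[F,E,C] q_used=1 → run F
t=18: queue=[E,C] q_used=0 → run E
t=19: queue=[C] q_used=0 → run C
t=20: queue=[C] q_used=1 → run C
t=21: (idle)
t=22: (idle)
t=23: (idle)
t=24: (idle)
t=25: (idle)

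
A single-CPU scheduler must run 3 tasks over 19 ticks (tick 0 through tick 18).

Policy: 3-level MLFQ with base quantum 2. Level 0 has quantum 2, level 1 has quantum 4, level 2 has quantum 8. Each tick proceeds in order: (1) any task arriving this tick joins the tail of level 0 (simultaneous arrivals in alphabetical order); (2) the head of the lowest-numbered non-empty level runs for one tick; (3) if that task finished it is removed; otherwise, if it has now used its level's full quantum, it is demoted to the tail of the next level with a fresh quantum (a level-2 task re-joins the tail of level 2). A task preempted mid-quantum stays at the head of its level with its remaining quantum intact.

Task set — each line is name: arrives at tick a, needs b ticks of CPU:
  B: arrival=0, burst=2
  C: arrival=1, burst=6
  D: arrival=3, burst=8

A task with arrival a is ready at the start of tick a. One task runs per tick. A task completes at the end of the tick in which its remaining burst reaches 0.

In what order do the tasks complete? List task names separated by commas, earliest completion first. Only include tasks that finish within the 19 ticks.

completion order = B, C, D

t=0: L0/L1/L2 = B/-/- → run B
t=1: L0/L1/L2 = BC/-/- → run B
t=2: L0/L1/L2 = C/-/- → run C
t=3: L0/L1/L2 = CD/-/- → run C
t=4: L0/L1/L2 = D/C/- → run D
t=5: L0/L1/L2 = D/C/- → run D
t=6: L0/L1/L2 = -/CD/- → run C
t=7: L0/L1/L2 = -/CD/- → run C
t=8: L0/L1/L2 = -/CD/- → run C
t=9: L0/L1/L2 = -/CD/- → run C
t=10: L0/L1/L2 = -/D/- → run D
t=11: L0/L1/L2 = -/D/- → run D
t=12: L0/L1/L2 = -/D/- → run D
t=13: L0/L1/L2 = -/D/- → run D
t=14: L0/L1/L2 = -/-/D → run D
t=15: L0/L1/L2 = -/-/D → run D
t=16: (idle)
t=17: (idle)
t=18: (idle)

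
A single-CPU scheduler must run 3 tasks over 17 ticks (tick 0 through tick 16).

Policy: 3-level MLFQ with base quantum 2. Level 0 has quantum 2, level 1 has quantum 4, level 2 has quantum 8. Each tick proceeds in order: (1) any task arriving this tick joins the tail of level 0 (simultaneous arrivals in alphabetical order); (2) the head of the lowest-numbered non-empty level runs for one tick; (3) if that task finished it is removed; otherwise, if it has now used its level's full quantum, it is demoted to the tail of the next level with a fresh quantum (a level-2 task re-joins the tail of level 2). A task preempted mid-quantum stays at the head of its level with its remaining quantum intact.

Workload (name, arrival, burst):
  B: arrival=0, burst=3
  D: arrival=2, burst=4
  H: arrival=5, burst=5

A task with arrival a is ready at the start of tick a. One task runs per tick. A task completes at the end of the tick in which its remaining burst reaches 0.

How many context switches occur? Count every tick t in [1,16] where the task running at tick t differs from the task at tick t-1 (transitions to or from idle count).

context switches = 6

t=0: L0/L1/L2 = B/-/- → run B
t=1: L0/L1/L2 = B/-/- → run B
t=2: L0/L1/L2 = D/B/- → run D
t=3: L0/L1/L2 = D/B/- → run D
t=4: L0/L1/L2 = -/BD/- → run B
t=5: L0/L1/L2 = H/D/- → run H
t=6: L0/L1/L2 = H/D/- → run H
t=7: L0/L1/L2 = -/DH/- → run D
t=8: L0/L1/L2 = -/DH/- → run D
t=9: L0/L1/L2 = -/H/- → run H
t=10: L0/L1/L2 = -/H/- → run H
t=11: L0/L1/L2 = -/H/- → run H
t=12: (idle)
t=13: (idle)
t=14: (idle)
t=15: (idle)
t=16: (idle)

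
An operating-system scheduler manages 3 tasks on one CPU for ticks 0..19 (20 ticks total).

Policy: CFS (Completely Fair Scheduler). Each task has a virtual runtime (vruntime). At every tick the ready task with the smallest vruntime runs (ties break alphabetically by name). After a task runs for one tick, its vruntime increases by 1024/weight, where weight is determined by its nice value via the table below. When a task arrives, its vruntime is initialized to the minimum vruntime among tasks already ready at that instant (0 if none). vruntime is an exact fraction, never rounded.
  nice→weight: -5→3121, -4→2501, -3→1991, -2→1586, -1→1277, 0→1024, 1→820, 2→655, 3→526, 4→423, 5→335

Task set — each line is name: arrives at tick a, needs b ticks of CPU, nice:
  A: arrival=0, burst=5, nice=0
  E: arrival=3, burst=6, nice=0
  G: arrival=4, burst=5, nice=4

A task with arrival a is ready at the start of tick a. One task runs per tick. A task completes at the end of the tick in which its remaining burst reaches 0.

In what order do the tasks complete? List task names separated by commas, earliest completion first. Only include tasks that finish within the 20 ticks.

t=0: vr[A=0] → run A
t=1: vr[A=1] → run A
t=2: vr[A=2] → run A
t=3: vr[A=3 E=3] → run A
t=4: vr[A=4 E=3 G=3] → run E
t=5: vr[A=4 E=4 G=3] → run G
t=6: vr[A=4 E=4 G=2293/423] → run A
t=7: vr[E=4 G=2293/423] → run E
t=8: vr[E=5 G=2293/423] → run E
t=9: vr[E=6 G=2293/423] → run G
t=10: vr[E=6 G=3317/423] → run E
t=11: vr[E=7 G=3317/423] → run E
t=12: vr[E=8 G=3317/423] → run G
t=13: vr[E=8 G=1447/141] → run E
t=14: vr[G=1447/141] → run G
t=15: vr[G=5365/423] → run G
t=16: (idle)
t=17: (idle)
t=18: (idle)
t=19: (idle)

completion order = A, E, G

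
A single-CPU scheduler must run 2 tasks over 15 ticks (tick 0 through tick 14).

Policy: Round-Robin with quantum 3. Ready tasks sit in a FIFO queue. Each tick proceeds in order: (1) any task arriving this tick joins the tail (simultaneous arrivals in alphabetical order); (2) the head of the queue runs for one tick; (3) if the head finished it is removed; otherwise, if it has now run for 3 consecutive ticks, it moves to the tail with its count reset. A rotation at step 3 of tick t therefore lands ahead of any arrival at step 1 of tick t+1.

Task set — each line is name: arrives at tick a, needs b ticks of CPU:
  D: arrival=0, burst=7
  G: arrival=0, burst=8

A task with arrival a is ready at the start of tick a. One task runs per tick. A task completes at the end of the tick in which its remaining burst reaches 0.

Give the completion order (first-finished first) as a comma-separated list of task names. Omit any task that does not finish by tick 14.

t=0: queue=[D,G] q_used=0 → run D
t=1: queue=[D,G] q_used=1 → run D
t=2: queue=[D,G] q_used=2 → run D
t=3: queue=[G,D] q_used=0 → run G
t=4: queue=[G,D] q_used=1 → run G
t=5: queue=[G,D] q_used=2 → run G
t=6: queue=[D,G] q_used=0 → run D
t=7: queue=[D,G] q_used=1 → run D
t=8: queue=[D,G] q_used=2 → run D
t=9: queue=[G,D] q_used=0 → run G
t=10: queue=[G,D] q_used=1 → run G
t=11: queue=[G,D] q_used=2 → run G
t=12: queue=[D,G] q_used=0 → run D
t=13: queue=[G] q_used=0 → run G
t=14: queue=[G] q_used=1 → run G

completion order = D, G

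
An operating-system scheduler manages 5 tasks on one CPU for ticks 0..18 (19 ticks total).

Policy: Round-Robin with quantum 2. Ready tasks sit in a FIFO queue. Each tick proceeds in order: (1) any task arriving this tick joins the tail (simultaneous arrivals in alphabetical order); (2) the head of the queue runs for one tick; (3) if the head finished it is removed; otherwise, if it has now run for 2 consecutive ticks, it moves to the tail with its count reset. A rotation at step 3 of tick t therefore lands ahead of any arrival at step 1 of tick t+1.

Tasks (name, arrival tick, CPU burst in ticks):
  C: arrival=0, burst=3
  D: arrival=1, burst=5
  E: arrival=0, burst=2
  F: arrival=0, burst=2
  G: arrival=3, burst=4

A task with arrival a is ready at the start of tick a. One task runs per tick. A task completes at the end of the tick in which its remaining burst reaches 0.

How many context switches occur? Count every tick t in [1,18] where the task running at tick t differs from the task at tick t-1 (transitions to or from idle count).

context switches = 9

t=0: queue=[C,E,F] q_used=0 → run C
t=1: queue=[C,E,F,D] q_used=1 → run C
t=2: queue=[E,F,D,C] q_used=0 → run E
t=3: queue=[E,F,D,C,G] q_used=1 → run E
t=4: queue=[F,D,C,G] q_used=0 → run F
t=5: queue=[F,D,C,G] q_used=1 → run F
t=6: queue=[D,C,G] q_used=0 → run D
t=7: queue=[D,C,G] q_used=1 → run D
t=8: queue=[C,G,D] q_used=0 → run C
t=9: queue=[G,D] q_used=0 → run G
t=10: queue=[G,D] q_used=1 → run G
t=11: queue=[D,G] q_used=0 → run D
t=12: queue=[D,G] q_used=1 → run D
t=13: queue=[G,D] q_used=0 → run G
t=14: queue=[G,D] q_used=1 → run G
t=15: queue=[D] q_used=0 → run D
t=16: (idle)
t=17: (idle)
t=18: (idle)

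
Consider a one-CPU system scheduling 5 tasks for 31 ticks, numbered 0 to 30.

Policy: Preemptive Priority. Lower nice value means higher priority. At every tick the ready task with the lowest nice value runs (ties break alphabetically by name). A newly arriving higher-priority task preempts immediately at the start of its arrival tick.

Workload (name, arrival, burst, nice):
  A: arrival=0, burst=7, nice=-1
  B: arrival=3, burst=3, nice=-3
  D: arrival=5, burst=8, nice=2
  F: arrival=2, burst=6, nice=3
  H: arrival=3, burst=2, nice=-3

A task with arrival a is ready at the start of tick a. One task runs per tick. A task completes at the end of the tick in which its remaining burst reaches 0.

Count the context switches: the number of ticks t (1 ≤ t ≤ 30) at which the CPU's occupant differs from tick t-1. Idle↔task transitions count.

context switches = 6

t=0: ready={A} → run A
t=1: ready={A} → run A
t=2: ready={A,F} → run A
t=3: ready={A,B,F,H} → run B
t=4: ready={A,B,F,H} → run B
t=5: ready={A,B,D,F,H} → run B
t=6: ready={A,D,F,H} → run H
t=7: ready={A,D,F,H} → run H
t=8: ready={A,D,F} → run A
t=9: ready={A,D,F} → run A
t=10: ready={A,D,F} → run A
t=11: ready={A,D,F} → run A
t=12: ready={D,F} → run D
t=13: ready={D,F} → run D
t=14: ready={D,F} → run D
t=15: ready={D,F} → run D
t=16: ready={D,F} → run D
t=17: ready={D,F} → run D
t=18: ready={D,F} → run D
t=19: ready={D,F} → run D
t=20: ready={F} → run F
t=21: ready={F} → run F
t=22: ready={F} → run F
t=23: ready={F} → run F
t=24: ready={F} → run F
t=25: ready={F} → run F
t=26: (idle)
t=27: (idle)
t=28: (idle)
t=29: (idle)
t=30: (idle)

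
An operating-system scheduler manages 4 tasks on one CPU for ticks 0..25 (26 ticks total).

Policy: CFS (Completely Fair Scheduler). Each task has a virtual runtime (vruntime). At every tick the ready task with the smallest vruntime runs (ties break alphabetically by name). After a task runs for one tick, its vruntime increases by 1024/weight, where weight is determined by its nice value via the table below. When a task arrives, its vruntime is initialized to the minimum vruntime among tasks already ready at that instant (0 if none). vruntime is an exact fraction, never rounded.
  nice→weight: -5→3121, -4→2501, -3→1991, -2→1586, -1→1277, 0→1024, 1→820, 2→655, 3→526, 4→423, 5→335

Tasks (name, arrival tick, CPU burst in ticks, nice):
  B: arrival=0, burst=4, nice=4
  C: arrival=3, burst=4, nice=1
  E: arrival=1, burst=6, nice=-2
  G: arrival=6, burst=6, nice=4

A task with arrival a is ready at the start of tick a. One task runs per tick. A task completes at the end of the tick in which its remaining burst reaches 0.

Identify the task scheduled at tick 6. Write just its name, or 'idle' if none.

t=0: vr[B=0] → run B
t=1: vr[B=1024/423 E=1024/423] → run B
t=2: vr[B=2048/423 E=1024/423] → run E
t=3: vr[B=2048/423 C=1028608/335439 E=1028608/335439] → run C
t=4: vr[B=2048/423 C=296737024/68764995 E=1028608/335439] → run E
t=5: vr[B=2048/423 C=296737024/68764995 E=1245184/335439] → run E
t=6: vr[B=2048/423 C=296737024/68764995 E=1461760/335439 G=296737024/68764995] → run C
t=7: vr[B=2048/423 C=382609408/68764995 E=1461760/335439 G=296737024/68764995] → run G
t=8: vr[B=2048/423 C=382609408/68764995 E=1461760/335439 G=463203584/68764995] → run E
t=9: vr[B=2048/423 C=382609408/68764995 E=1678336/335439 G=463203584/68764995] → run B
t=10: vr[B=1024/141 C=382609408/68764995 E=1678336/335439 G=463203584/68764995] → run E
t=11: vr[B=1024/141 C=382609408/68764995 E=1894912/335439 G=463203584/68764995] → run C
t=12: vr[B=1024/141 C=468481792/68764995 E=1894912/335439 G=463203584/68764995] → run E
t=13: vr[B=1024/141 C=468481792/68764995 G=463203584/68764995] → run G
t=14: vr[B=1024/141 C=468481792/68764995 G=209890048/22921665] → run C
t=15: vr[B=1024/141 G=209890048/22921665] → run B
t=16: vr[G=209890048/22921665] → run G
t=17: vr[G=796136704/68764995] → run G
t=18: vr[G=962603264/68764995] → run G
t=19: vr[G=376356608/22921665] → run G
t=20: (idle)
t=21: (idle)
t=22: (idle)
t=23: (idle)
t=24: (idle)
t=25: (idle)

running at tick 6 = C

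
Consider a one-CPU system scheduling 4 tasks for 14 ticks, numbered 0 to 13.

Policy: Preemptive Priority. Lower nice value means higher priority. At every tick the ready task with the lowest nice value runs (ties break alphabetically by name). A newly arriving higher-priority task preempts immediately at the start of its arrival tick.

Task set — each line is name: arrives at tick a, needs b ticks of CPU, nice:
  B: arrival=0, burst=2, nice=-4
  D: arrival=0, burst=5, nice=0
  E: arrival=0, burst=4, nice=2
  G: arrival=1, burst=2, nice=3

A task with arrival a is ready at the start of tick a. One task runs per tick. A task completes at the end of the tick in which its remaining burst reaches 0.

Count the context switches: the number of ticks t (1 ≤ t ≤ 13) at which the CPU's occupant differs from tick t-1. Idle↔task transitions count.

t=0: ready={B,D,E} → run B
t=1: ready={B,D,E,G} → run B
t=2: ready={D,E,G} → run D
t=3: ready={D,E,G} → run D
t=4: ready={D,E,G} → run D
t=5: ready={D,E,G} → run D
t=6: ready={D,E,G} → run D
t=7: ready={E,G} → run E
t=8: ready={E,G} → run E
t=9: ready={E,G} → run E
t=10: ready={E,G} → run E
t=11: ready={G} → run G
t=12: ready={G} → run G
t=13: (idle)

context switches = 4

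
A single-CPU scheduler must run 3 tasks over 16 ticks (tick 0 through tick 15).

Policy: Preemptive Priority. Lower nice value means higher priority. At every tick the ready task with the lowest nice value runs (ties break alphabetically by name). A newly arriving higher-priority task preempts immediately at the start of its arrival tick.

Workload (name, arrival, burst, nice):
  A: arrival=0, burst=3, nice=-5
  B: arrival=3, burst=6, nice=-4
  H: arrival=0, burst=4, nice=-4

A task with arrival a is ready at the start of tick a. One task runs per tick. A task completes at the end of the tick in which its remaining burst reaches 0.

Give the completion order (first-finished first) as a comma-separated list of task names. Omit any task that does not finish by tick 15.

t=0: ready={A,H} → run A
t=1: ready={A,H} → run A
t=2: ready={A,H} → run A
t=3: ready={B,H} → run B
t=4: ready={B,H} → run B
t=5: ready={B,H} → run B
t=6: ready={B,H} → run B
t=7: ready={B,H} → run B
t=8: ready={B,H} → run B
t=9: ready={H} → run H
t=10: ready={H} → run H
t=11: ready={H} → run H
t=12: ready={H} → run H
t=13: (idle)
t=14: (idle)
t=15: (idle)

completion order = A, B, H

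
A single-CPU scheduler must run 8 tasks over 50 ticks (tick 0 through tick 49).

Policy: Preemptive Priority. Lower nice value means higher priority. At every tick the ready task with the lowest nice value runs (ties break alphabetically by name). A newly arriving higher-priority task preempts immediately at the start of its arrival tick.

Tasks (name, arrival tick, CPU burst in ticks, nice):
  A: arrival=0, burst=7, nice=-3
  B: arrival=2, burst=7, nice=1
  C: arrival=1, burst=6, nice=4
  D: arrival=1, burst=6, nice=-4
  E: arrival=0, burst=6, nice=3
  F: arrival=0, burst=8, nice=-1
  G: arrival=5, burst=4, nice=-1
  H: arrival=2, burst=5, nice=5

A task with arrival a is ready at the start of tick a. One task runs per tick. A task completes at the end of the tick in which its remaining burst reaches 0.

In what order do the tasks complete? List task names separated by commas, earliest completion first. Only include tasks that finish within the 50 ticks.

completion order = D, A, F, G, B, E, C, H

t=0: ready={A,E,F} → run A
t=1: ready={A,C,D,E,F} → run D
t=2: ready={A,B,C,D,E,F,H} → run D
t=3: ready={A,B,C,D,E,F,H} → run D
t=4: ready={A,B,C,D,E,F,H} → run D
t=5: ready={A,B,C,D,E,F,G,H} → run D
t=6: ready={A,B,C,D,E,F,G,H} → run D
t=7: ready={A,B,C,E,F,G,H} → run A
t=8: ready={A,B,C,E,F,G,H} → run A
t=9: ready={A,B,C,E,F,G,H} → run A
t=10: ready={A,B,C,E,F,G,H} → run A
t=11: ready={A,B,C,E,F,G,H} → run A
t=12: ready={A,B,C,E,F,G,H} → run A
t=13: ready={B,C,E,F,G,H} → run F
t=14: ready={B,C,E,F,G,H} → run F
t=15: ready={B,C,E,F,G,H} → run F
t=16: ready={B,C,E,F,G,H} → run F
t=17: ready={B,C,E,F,G,H} → run F
t=18: ready={B,C,E,F,G,H} → run F
t=19: ready={B,C,E,F,G,H} → run F
t=20: ready={B,C,E,F,G,H} → run F
t=21: ready={B,C,E,G,H} → run G
t=22: ready={B,C,E,G,H} → run G
t=23: ready={B,C,E,G,H} → run G
t=24: ready={B,C,E,G,H} → run G
t=25: ready={B,C,E,H} → run B
t=26: ready={B,C,E,H} → run B
t=27: ready={B,C,E,H} → run B
t=28: ready={B,C,E,H} → run B
t=29: ready={B,C,E,H} → run B
t=30: ready={B,C,E,H} → run B
t=31: ready={B,C,E,H} → run B
t=32: ready={C,E,H} → run E
t=33: ready={C,E,H} → run E
t=34: ready={C,E,H} → run E
t=35: ready={C,E,H} → run E
t=36: ready={C,E,H} → run E
t=37: ready={C,E,H} → run E
t=38: ready={C,H} → run C
t=39: ready={C,H} → run C
t=40: ready={C,H} → run C
t=41: ready={C,H} → run C
t=42: ready={C,H} → run C
t=43: ready={C,H} → run C
t=44: ready={H} → run H
t=45: ready={H} → run H
t=46: ready={H} → run H
t=47: ready={H} → run H
t=48: ready={H} → run H
t=49: (idle)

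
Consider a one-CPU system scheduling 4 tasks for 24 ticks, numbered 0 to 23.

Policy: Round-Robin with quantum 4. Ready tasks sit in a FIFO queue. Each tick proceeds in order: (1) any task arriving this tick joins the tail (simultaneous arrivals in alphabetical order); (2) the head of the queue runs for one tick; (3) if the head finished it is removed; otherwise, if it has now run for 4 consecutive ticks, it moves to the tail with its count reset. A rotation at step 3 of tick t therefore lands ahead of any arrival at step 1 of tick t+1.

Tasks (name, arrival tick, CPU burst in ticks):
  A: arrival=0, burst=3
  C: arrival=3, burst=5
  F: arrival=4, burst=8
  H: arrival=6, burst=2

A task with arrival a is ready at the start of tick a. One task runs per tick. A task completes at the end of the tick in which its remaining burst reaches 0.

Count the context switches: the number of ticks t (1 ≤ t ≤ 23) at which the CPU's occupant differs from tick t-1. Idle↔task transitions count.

t=0: queue=[A] q_used=0 → run A
t=1: queue=[A] q_used=1 → run A
t=2: queue=[A] q_used=2 → run A
t=3: queue=[C] q_used=0 → run C
t=4: queue=[C,F] q_used=1 → run C
t=5: queue=[C,F] q_used=2 → run C
t=6: queue=[C,F,H] q_used=3 → run C
t=7: queue=[F,H,C] q_used=0 → run F
t=8: queue=[F,H,C] q_used=1 → run F
t=9: queue=[F,H,C] q_used=2 → run F
t=10: queue=[F,H,C] q_used=3 → run F
t=11: queue=[H,C,F] q_used=0 → run H
t=12: queue=[H,C,F] q_used=1 → run H
t=13: queue=[C,F] q_used=0 → run C
t=14: queue=[F] q_used=0 → run F
t=15: queue=[F] q_used=1 → run F
t=16: queue=[F] q_used=2 → run F
t=17: queue=[F] q_used=3 → run F
t=18: (idle)
t=19: (idle)
t=20: (idle)
t=21: (idle)
t=22: (idle)
t=23: (idle)

context switches = 6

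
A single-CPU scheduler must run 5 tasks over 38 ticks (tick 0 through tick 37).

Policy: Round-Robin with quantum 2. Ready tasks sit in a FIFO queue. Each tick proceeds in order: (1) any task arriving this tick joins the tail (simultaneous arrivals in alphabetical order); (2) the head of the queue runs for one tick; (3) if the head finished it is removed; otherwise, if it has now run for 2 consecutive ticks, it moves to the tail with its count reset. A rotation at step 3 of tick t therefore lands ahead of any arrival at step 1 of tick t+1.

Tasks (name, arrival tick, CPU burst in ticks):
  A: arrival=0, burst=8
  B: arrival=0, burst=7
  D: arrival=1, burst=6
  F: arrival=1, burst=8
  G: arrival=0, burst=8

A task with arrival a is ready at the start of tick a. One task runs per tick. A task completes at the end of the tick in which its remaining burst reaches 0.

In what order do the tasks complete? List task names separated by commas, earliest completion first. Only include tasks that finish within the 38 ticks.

completion order = D, A, B, G, F

t=0: queue=[A,B,G] q_used=0 → run A
t=1: queue=[A,B,G,D,F] q_used=1 → run A
t=2: queue=[B,G,D,F,A] q_used=0 → run B
t=3: queue=[B,G,D,F,A] q_used=1 → run B
t=4: queue=[G,D,F,A,B] q_used=0 → run G
t=5: queue=[G,D,F,A,B] q_used=1 → run G
t=6: queue=[D,F,A,B,G] q_used=0 → run D
t=7: queue=[D,F,A,B,G] q_used=1 → run D
t=8: queue=[F,A,B,G,D] q_used=0 → run F
t=9: queue=[F,A,B,G,D] q_used=1 → run F
t=10: queue=[A,B,G,D,F] q_used=0 → run A
t=11: queue=[A,B,G,D,F] q_used=1 → run A
t=12: queue=[B,G,D,F,A] q_used=0 → run B
t=13: queue=[B,G,D,F,A] q_used=1 → run B
t=14: queue=[G,D,F,A,B] q_used=0 → run G
t=15: queue=[G,D,F,A,B] q_used=1 → run G
t=16: queue=[D,F,A,B,G] q_used=0 → run D
t=17: queue=[D,F,A,B,G] q_used=1 → run D
t=18: queue=[F,A,B,G,D] q_used=0 → run F
t=19: queue=[F,A,B,G,D] q_used=1 → run F
t=20: queue=[A,B,G,D,F] q_used=0 → run A
t=21: queue=[A,B,G,D,F] q_used=1 → run A
t=22: queue=[B,G,D,F,A] q_used=0 → run B
t=23: queue=[B,G,D,F,A] q_used=1 → run B
t=24: queue=[G,D,F,A,B] q_used=0 → run G
t=25: queue=[G,D,F,A,B] q_used=1 → run G
t=26: queue=[D,F,A,B,G] q_used=0 → run D
t=27: queue=[D,F,A,B,G] q_used=1 → run D
t=28: queue=[F,A,B,G] q_used=0 → run F
t=29: queue=[F,A,B,G] q_used=1 → run F
t=30: queue=[A,B,G,F] q_used=0 → run A
t=31: queue=[A,B,G,F] q_used=1 → run A
t=32: queue=[B,G,F] q_used=0 → run B
t=33: queue=[G,F] q_used=0 → run G
t=34: queue=[G,F] q_used=1 → run G
t=35: queue=[F] q_used=0 → run F
t=36: queue=[F] q_used=1 → run F
t=37: (idle)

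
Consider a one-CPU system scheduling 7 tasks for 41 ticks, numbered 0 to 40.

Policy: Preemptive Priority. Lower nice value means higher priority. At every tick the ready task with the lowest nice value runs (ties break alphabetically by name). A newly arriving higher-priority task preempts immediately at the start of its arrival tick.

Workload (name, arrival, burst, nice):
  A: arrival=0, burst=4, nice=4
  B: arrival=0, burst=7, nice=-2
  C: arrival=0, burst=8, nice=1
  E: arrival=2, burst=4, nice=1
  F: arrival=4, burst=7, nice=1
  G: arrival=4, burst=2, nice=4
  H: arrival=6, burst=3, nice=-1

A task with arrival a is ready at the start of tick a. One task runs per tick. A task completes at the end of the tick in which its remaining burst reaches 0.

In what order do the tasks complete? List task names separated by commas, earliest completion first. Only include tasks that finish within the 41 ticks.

completion order = B, H, C, E, F, A, G

t=0: ready={A,B,C} → run B
t=1: ready={A,B,C} → run B
t=2: ready={A,B,C,E} → run B
t=3: ready={A,B,C,E} → run B
t=4: ready={A,B,C,E,F,G} → run B
t=5: ready={A,B,C,E,F,G} → run B
t=6: ready={A,B,C,E,F,G,H} → run B
t=7: ready={A,C,E,F,G,H} → run H
t=8: ready={A,C,E,F,G,H} → run H
t=9: ready={A,C,E,F,G,H} → run H
t=10: ready={A,C,E,F,G} → run C
t=11: ready={A,C,E,F,G} → run C
t=12: ready={A,C,E,F,G} → run C
t=13: ready={A,C,E,F,G} → run C
t=14: ready={A,C,E,F,G} → run C
t=15: ready={A,C,E,F,G} → run C
t=16: ready={A,C,E,F,G} → run C
t=17: ready={A,C,E,F,G} → run C
t=18: ready={A,E,F,G} → run E
t=19: ready={A,E,F,G} → run E
t=20: ready={A,E,F,G} → run E
t=21: ready={A,E,F,G} → run E
t=22: ready={A,F,G} → run F
t=23: ready={A,F,G} → run F
t=24: ready={A,F,G} → run F
t=25: ready={A,F,G} → run F
t=26: ready={A,F,G} → run F
t=27: ready={A,F,G} → run F
t=28: ready={A,F,G} → run F
t=29: ready={A,G} → run A
t=30: ready={A,G} → run A
t=31: ready={A,G} → run A
t=32: ready={A,G} → run A
t=33: ready={G} → run G
t=34: ready={G} → run G
t=35: (idle)
t=36: (idle)
t=37: (idle)
t=38: (idle)
t=39: (idle)
t=40: (idle)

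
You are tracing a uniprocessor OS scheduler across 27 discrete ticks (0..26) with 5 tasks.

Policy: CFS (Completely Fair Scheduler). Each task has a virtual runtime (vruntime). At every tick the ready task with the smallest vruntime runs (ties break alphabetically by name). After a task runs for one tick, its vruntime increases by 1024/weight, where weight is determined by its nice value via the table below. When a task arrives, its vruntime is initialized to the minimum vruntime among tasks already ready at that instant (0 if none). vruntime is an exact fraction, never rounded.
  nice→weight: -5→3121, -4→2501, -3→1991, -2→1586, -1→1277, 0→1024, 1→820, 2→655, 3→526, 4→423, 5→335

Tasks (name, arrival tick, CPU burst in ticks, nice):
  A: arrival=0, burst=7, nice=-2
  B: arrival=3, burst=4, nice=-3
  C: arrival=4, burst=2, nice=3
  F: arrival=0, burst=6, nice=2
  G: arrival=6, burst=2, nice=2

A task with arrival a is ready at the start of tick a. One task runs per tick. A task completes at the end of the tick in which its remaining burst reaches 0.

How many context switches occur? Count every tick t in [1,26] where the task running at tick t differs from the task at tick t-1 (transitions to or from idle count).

t=0: vr[A=0 F=0] → run A
t=1: vr[A=512/793 F=0] → run F
t=2: vr[A=512/793 F=1024/655] → run A
t=3: vr[A=1024/793 B=1024/793 F=1024/655] → run A
t=4: vr[A=1536/793 B=1024/793 C=1024/793 F=1024/655] → run B
t=5: vr[A=1536/793 B=2850816/1578863 C=1024/793 F=1024/655] → run C
t=6: vr[A=1536/793 B=2850816/1578863 C=675328/208559 F=1024/655 G=1024/655] → run F
t=7: vr[A=1536/793 B=2850816/1578863 C=675328/208559 F=2048/655 G=1024/655] → run G
t=8: vr[A=1536/793 B=2850816/1578863 C=675328/208559 F=2048/655 G=2048/655] → run B
t=9: vr[A=1536/793 B=3662848/1578863 C=675328/208559 F=2048/655 G=2048/655] → run A
t=10: vr[A=2048/793 B=3662848/1578863 C=675328/208559 F=2048/655 G=2048/655] → run B
t=11: vr[A=2048/793 B=4474880/1578863 C=675328/208559 F=2048/655 G=2048/655] → run A
t=12: vr[A=2560/793 B=4474880/1578863 C=675328/208559 F=2048/655 G=2048/655] → run B
t=13: vr[A=2560/793 C=675328/208559 F=2048/655 G=2048/655] → run F
t=14: vr[A=2560/793 C=675328/208559 F=3072/655 G=2048/655] → run G
t=15: vr[A=2560/793 C=675328/208559 F=3072/655] → run A
t=16: vr[A=3072/793 C=675328/208559 F=3072/655] → run C
t=17: vr[A=3072/793 F=3072/655] → run A
t=18: vr[F=3072/655] → run F
t=19: vr[F=4096/655] → run F
t=20: vr[F=1024/131] → run F
t=21: (idle)
t=22: (idle)
t=23: (idle)
t=24: (idle)
t=25: (idle)
t=26: (idle)

context switches = 18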